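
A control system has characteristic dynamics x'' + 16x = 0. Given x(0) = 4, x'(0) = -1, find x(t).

x = 4*cos(4*t) - sin(4*t)/4

Characteristic equation r² + 16 = 0 has discriminant (0)² - 4·(16) = -64 < 0, so r = ± 4i.
Hence x_h = C1*cos(4*t) + C2*sin(4*t).
Apply the initial conditions: x(0) = C1 = 4 and x'(0) = 4*C2 = -1. Solving gives C1 = 4, C2 = -1/4.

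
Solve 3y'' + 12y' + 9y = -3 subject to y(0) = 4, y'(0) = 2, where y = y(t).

Divide through by 3: y'' + 4y' + 3y = -1.
Characteristic equation r² + 4r + 3 = 0 factors as (r + 3)(r + 1) = 0, so r = -3, -1.
Hence y_h = C1*exp(-3*t) + C2*exp(-t).
For the particular solution try y_p = A0. Substituting and matching coefficients of each power of t gives A0 = -1/3, so y_p = -1/3.
General solution: y = -1/3 + C1*exp(-3*t) + C2*exp(-t).
Apply the initial conditions: y(0) = -1/3 + C1 + C2 = 4 and y'(0) = -C2 - 3*C1 = 2. Solving gives C1 = -19/6, C2 = 15/2.

y = -1/3 - 19*exp(-3*t)/6 + 15*exp(-t)/2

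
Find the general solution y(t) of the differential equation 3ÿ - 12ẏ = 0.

y = C2 + C1*exp(4*t)

Divide through by 3: y'' - 4y' = 0.
Characteristic equation r² - 4r = 0 factors as (r - 4)r = 0, so r = 4, 0.
Hence y_h = C1*exp(4*t) + C2.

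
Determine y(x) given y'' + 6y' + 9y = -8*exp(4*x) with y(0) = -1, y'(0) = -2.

y = -41*exp(-3*x)/49 - 8*exp(4*x)/49 - 27*x*exp(-3*x)/7

Characteristic equation r² + 6r + 9 = 0 has discriminant (6)² - 4·(9) = 0, so r = -3 is a repeated root.
Hence y_h = (C1 + C2*x)*exp(-3*x).
Try y_p = A*exp(4*x). Substituting into the equation and dividing by exp(4*x) gives A = -8/49, so y_p = -8*exp(4*x)/49.
General solution: y = -8*exp(4*x)/49 + C1*exp(-3*x) + C2*x*exp(-3*x).
Apply the initial conditions: y(0) = -8/49 + C1 = -1 and y'(0) = -32/49 + C2 - 3*C1 = -2. Solving gives C1 = -41/49, C2 = -27/7.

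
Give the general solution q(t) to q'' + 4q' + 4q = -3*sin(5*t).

Characteristic equation r² + 4r + 4 = 0 has discriminant (4)² - 4·(4) = 0, so r = -2 is a repeated root.
Hence q_h = (C1 + C2*t)*exp(-2*t).
Try q_p = A*cos(5*t) + B*sin(5*t). Substituting and equating the coefficients of cos(5t) and sin(5t) gives A = 60/841, B = 63/841, so q_p = 60*cos(5*t)/841 + 63*sin(5*t)/841.

q = 60*cos(5*t)/841 + 63*sin(5*t)/841 + C1*exp(-2*t) + C2*t*exp(-2*t)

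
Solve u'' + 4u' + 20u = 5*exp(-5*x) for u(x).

u = exp(-5*x)/5 + C1*cos(4*x)*exp(-2*x) + C2*exp(-2*x)*sin(4*x)

Characteristic equation r² + 4r + 20 = 0 has discriminant (4)² - 4·(20) = -64 < 0, so r = -2 ± 4i.
Hence u_h = C1*cos(4*x)*exp(-2*x) + C2*exp(-2*x)*sin(4*x).
Try u_p = A*exp(-5*x). Substituting into the equation and dividing by exp(-5*x) gives A = 1/5, so u_p = exp(-5*x)/5.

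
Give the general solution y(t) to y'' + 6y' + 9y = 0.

Characteristic equation r² + 6r + 9 = 0 has discriminant (6)² - 4·(9) = 0, so r = -3 is a repeated root.
Hence y_h = (C1 + C2*t)*exp(-3*t).

y = C1*exp(-3*t) + C2*t*exp(-3*t)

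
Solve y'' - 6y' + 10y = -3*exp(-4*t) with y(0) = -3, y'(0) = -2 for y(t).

Characteristic equation r² - 6r + 10 = 0 has discriminant (-6)² - 4·(10) = -4 < 0, so r = 3 ± i.
Hence y_h = C1*cos(t)*exp(3*t) + C2*exp(3*t)*sin(t).
Try y_p = A*exp(-4*t). Substituting into the equation and dividing by exp(-4*t) gives A = -3/50, so y_p = -3*exp(-4*t)/50.
General solution: y = -3*exp(-4*t)/50 + C1*cos(t)*exp(3*t) + C2*exp(3*t)*sin(t).
Apply the initial conditions: y(0) = -3/50 + C1 = -3 and y'(0) = 6/25 + C2 + 3*C1 = -2. Solving gives C1 = -147/50, C2 = 329/50.

y = -3*exp(-4*t)/50 - 147*cos(t)*exp(3*t)/50 + 329*exp(3*t)*sin(t)/50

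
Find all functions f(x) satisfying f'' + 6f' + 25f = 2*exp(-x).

f = exp(-x)/10 + C1*cos(4*x)*exp(-3*x) + C2*exp(-3*x)*sin(4*x)

Characteristic equation r² + 6r + 25 = 0 has discriminant (6)² - 4·(25) = -64 < 0, so r = -3 ± 4i.
Hence f_h = C1*cos(4*x)*exp(-3*x) + C2*exp(-3*x)*sin(4*x).
Try f_p = A*exp(-x). Substituting into the equation and dividing by exp(-x) gives A = 1/10, so f_p = exp(-x)/10.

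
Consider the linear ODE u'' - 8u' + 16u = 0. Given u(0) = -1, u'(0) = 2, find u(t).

Characteristic equation r² - 8r + 16 = 0 has discriminant (-8)² - 4·(16) = 0, so r = 4 is a repeated root.
Hence u_h = (C1 + C2*t)*exp(4*t).
Apply the initial conditions: u(0) = C1 = -1 and u'(0) = C2 + 4*C1 = 2. Solving gives C1 = -1, C2 = 6.

u = -exp(4*t) + 6*t*exp(4*t)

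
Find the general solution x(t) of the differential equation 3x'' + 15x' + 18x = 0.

x = C1*exp(-2*t) + C2*exp(-3*t)

Divide through by 3: x'' + 5x' + 6x = 0.
Characteristic equation r² + 5r + 6 = 0 factors as (r + 2)(r + 3) = 0, so r = -2, -3.
Hence x_h = C1*exp(-2*t) + C2*exp(-3*t).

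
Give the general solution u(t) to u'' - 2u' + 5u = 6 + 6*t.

u = 42/25 + 6*t/5 + C1*cos(2*t)*exp(t) + C2*exp(t)*sin(2*t)

Characteristic equation r² - 2r + 5 = 0 has discriminant (-2)² - 4·(5) = -16 < 0, so r = 1 ± 2i.
Hence u_h = C1*cos(2*t)*exp(t) + C2*exp(t)*sin(2*t).
For the particular solution try u_p = A0 + A1*t. Substituting and matching coefficients of each power of t gives A0 = 42/25, A1 = 6/5, so u_p = 42/25 + 6*t/5.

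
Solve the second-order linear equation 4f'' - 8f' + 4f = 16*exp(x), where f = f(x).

Divide through by 4: f'' - 2f' + f = 4*exp(x).
Characteristic equation r² - 2r + 1 = 0 has discriminant (-2)² - 4·(1) = 0, so r = 1 is a repeated root.
Hence f_h = (C1 + C2*x)*exp(x).
Since exp(x) solves the homogeneous equation (r = 1 is a root of multiplicity 2), multiply the trial by x^2. Try f_p = A*x^2*exp(x). Substituting into the equation and dividing by exp(x) gives A = 2, so f_p = 2*x^2*exp(x).

f = C1*exp(x) + 2*x**2*exp(x) + C2*x*exp(x)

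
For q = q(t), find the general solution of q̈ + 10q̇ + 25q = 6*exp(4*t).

Characteristic equation r² + 10r + 25 = 0 has discriminant (10)² - 4·(25) = 0, so r = -5 is a repeated root.
Hence q_h = (C1 + C2*t)*exp(-5*t).
Try q_p = A*exp(4*t). Substituting into the equation and dividing by exp(4*t) gives A = 2/27, so q_p = 2*exp(4*t)/27.

q = 2*exp(4*t)/27 + C1*exp(-5*t) + C2*t*exp(-5*t)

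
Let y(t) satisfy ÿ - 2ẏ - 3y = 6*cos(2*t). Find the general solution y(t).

Characteristic equation r² - 2r - 3 = 0 factors as (r + 1)(r - 3) = 0, so r = -1, 3.
Hence y_h = C1*exp(-t) + C2*exp(3*t).
Try y_p = A*cos(2*t) + B*sin(2*t). Substituting and equating the coefficients of cos(2t) and sin(2t) gives A = -42/65, B = -24/65, so y_p = -42*cos(2*t)/65 - 24*sin(2*t)/65.

y = -42*cos(2*t)/65 - 24*sin(2*t)/65 + C1*exp(-t) + C2*exp(3*t)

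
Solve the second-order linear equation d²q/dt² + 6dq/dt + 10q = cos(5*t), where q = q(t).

Characteristic equation r² + 6r + 10 = 0 has discriminant (6)² - 4·(10) = -4 < 0, so r = -3 ± i.
Hence q_h = C1*cos(t)*exp(-3*t) + C2*exp(-3*t)*sin(t).
Try q_p = A*cos(5*t) + B*sin(5*t). Substituting and equating the coefficients of cos(5t) and sin(5t) gives A = -1/75, B = 2/75, so q_p = -cos(5*t)/75 + 2*sin(5*t)/75.

q = -cos(5*t)/75 + 2*sin(5*t)/75 + C1*cos(t)*exp(-3*t) + C2*exp(-3*t)*sin(t)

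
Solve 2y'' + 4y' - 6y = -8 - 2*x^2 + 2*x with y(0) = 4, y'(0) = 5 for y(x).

y = 44/27 + 3*exp(x) - 17*exp(-3*x)/27 + x**2/3 + x/9

Divide through by 2: y'' + 2y' - 3y = -4 + x - x^2.
Characteristic equation r² + 2r - 3 = 0 factors as (r + 3)(r - 1) = 0, so r = -3, 1.
Hence y_h = C1*exp(-3*x) + C2*exp(x).
For the particular solution try y_p = A0 + A1*x + A2*x^2. Substituting and matching coefficients of each power of x gives A0 = 44/27, A1 = 1/9, A2 = 1/3, so y_p = 44/27 + x^2/3 + x/9.
General solution: y = 44/27 + x^2/3 + x/9 + C1*exp(-3*x) + C2*exp(x).
Apply the initial conditions: y(0) = 44/27 + C1 + C2 = 4 and y'(0) = 1/9 + C2 - 3*C1 = 5. Solving gives C1 = -17/27, C2 = 3.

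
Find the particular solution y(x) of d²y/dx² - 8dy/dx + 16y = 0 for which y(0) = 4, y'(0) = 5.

y = 4*exp(4*x) - 11*x*exp(4*x)

Characteristic equation r² - 8r + 16 = 0 has discriminant (-8)² - 4·(16) = 0, so r = 4 is a repeated root.
Hence y_h = (C1 + C2*x)*exp(4*x).
Apply the initial conditions: y(0) = C1 = 4 and y'(0) = C2 + 4*C1 = 5. Solving gives C1 = 4, C2 = -11.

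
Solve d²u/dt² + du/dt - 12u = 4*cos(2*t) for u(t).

Characteristic equation r² + r - 12 = 0 factors as (r - 3)(r + 4) = 0, so r = 3, -4.
Hence u_h = C1*exp(3*t) + C2*exp(-4*t).
Try u_p = A*cos(2*t) + B*sin(2*t). Substituting and equating the coefficients of cos(2t) and sin(2t) gives A = -16/65, B = 2/65, so u_p = -16*cos(2*t)/65 + 2*sin(2*t)/65.

u = -16*cos(2*t)/65 + 2*sin(2*t)/65 + C1*exp(3*t) + C2*exp(-4*t)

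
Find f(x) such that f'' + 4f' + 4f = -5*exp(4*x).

f = -5*exp(4*x)/36 + C1*exp(-2*x) + C2*x*exp(-2*x)

Characteristic equation r² + 4r + 4 = 0 has discriminant (4)² - 4·(4) = 0, so r = -2 is a repeated root.
Hence f_h = (C1 + C2*x)*exp(-2*x).
Try f_p = A*exp(4*x). Substituting into the equation and dividing by exp(4*x) gives A = -5/36, so f_p = -5*exp(4*x)/36.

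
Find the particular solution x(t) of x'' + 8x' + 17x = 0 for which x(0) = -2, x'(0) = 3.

Characteristic equation r² + 8r + 17 = 0 has discriminant (8)² - 4·(17) = -4 < 0, so r = -4 ± i.
Hence x_h = C1*cos(t)*exp(-4*t) + C2*exp(-4*t)*sin(t).
Apply the initial conditions: x(0) = C1 = -2 and x'(0) = C2 - 4*C1 = 3. Solving gives C1 = -2, C2 = -5.

x = -5*exp(-4*t)*sin(t) - 2*cos(t)*exp(-4*t)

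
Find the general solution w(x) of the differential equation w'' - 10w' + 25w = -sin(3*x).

Characteristic equation r² - 10r + 25 = 0 has discriminant (-10)² - 4·(25) = 0, so r = 5 is a repeated root.
Hence w_h = (C1 + C2*x)*exp(5*x).
Try w_p = A*cos(3*x) + B*sin(3*x). Substituting and equating the coefficients of cos(3x) and sin(3x) gives A = -15/578, B = -4/289, so w_p = -15*cos(3*x)/578 - 4*sin(3*x)/289.

w = -15*cos(3*x)/578 - 4*sin(3*x)/289 + C1*exp(5*x) + C2*x*exp(5*x)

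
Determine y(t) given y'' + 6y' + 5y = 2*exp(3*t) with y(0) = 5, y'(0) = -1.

Characteristic equation r² + 6r + 5 = 0 factors as (r + 5)(r + 1) = 0, so r = -5, -1.
Hence y_h = C1*exp(-5*t) + C2*exp(-t).
Try y_p = A*exp(3*t). Substituting into the equation and dividing by exp(3*t) gives A = 1/16, so y_p = exp(3*t)/16.
General solution: y = exp(3*t)/16 + C1*exp(-5*t) + C2*exp(-t).
Apply the initial conditions: y(0) = 1/16 + C1 + C2 = 5 and y'(0) = 3/16 - C2 - 5*C1 = -1. Solving gives C1 = -15/16, C2 = 47/8.

y = -15*exp(-5*t)/16 + exp(3*t)/16 + 47*exp(-t)/8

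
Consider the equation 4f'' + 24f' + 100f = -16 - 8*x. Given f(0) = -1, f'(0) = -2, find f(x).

f = -88/625 - 2*x/25 - 2811*exp(-3*x)*sin(4*x)/2500 - 537*cos(4*x)*exp(-3*x)/625

Divide through by 4: f'' + 6f' + 25f = -4 - 2*x.
Characteristic equation r² + 6r + 25 = 0 has discriminant (6)² - 4·(25) = -64 < 0, so r = -3 ± 4i.
Hence f_h = C1*cos(4*x)*exp(-3*x) + C2*exp(-3*x)*sin(4*x).
For the particular solution try f_p = A0 + A1*x. Substituting and matching coefficients of each power of x gives A0 = -88/625, A1 = -2/25, so f_p = -88/625 - 2*x/25.
General solution: f = -88/625 - 2*x/25 + C1*cos(4*x)*exp(-3*x) + C2*exp(-3*x)*sin(4*x).
Apply the initial conditions: f(0) = -88/625 + C1 = -1 and f'(0) = -2/25 - 3*C1 + 4*C2 = -2. Solving gives C1 = -537/625, C2 = -2811/2500.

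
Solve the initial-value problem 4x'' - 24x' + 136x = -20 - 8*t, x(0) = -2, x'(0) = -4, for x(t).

x = -91/578 - t/17 - 1065*cos(5*t)*exp(3*t)/578 + 917*exp(3*t)*sin(5*t)/2890

Divide through by 4: x'' - 6x' + 34x = -5 - 2*t.
Characteristic equation r² - 6r + 34 = 0 has discriminant (-6)² - 4·(34) = -100 < 0, so r = 3 ± 5i.
Hence x_h = C1*cos(5*t)*exp(3*t) + C2*exp(3*t)*sin(5*t).
For the particular solution try x_p = A0 + A1*t. Substituting and matching coefficients of each power of t gives A0 = -91/578, A1 = -1/17, so x_p = -91/578 - t/17.
General solution: x = -91/578 - t/17 + C1*cos(5*t)*exp(3*t) + C2*exp(3*t)*sin(5*t).
Apply the initial conditions: x(0) = -91/578 + C1 = -2 and x'(0) = -1/17 + 3*C1 + 5*C2 = -4. Solving gives C1 = -1065/578, C2 = 917/2890.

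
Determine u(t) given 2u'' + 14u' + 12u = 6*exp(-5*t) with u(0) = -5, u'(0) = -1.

u = -121*exp(-t)/20 - 3*exp(-5*t)/4 + 9*exp(-6*t)/5

Divide through by 2: u'' + 7u' + 6u = 3*exp(-5*t).
Characteristic equation r² + 7r + 6 = 0 factors as (r + 1)(r + 6) = 0, so r = -1, -6.
Hence u_h = C1*exp(-t) + C2*exp(-6*t).
Try u_p = A*exp(-5*t). Substituting into the equation and dividing by exp(-5*t) gives A = -3/4, so u_p = -3*exp(-5*t)/4.
General solution: u = -3*exp(-5*t)/4 + C1*exp(-t) + C2*exp(-6*t).
Apply the initial conditions: u(0) = -3/4 + C1 + C2 = -5 and u'(0) = 15/4 - C1 - 6*C2 = -1. Solving gives C1 = -121/20, C2 = 9/5.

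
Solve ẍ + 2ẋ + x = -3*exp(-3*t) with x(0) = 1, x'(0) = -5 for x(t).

Characteristic equation r² + 2r + 1 = 0 has discriminant (2)² - 4·(1) = 0, so r = -1 is a repeated root.
Hence x_h = (C1 + C2*t)*exp(-t).
Try x_p = A*exp(-3*t). Substituting into the equation and dividing by exp(-3*t) gives A = -3/4, so x_p = -3*exp(-3*t)/4.
General solution: x = -3*exp(-3*t)/4 + C1*exp(-t) + C2*t*exp(-t).
Apply the initial conditions: x(0) = -3/4 + C1 = 1 and x'(0) = 9/4 + C2 - C1 = -5. Solving gives C1 = 7/4, C2 = -11/2.

x = -3*exp(-3*t)/4 + 7*exp(-t)/4 - 11*t*exp(-t)/2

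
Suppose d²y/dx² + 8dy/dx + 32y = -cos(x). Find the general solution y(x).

Characteristic equation r² + 8r + 32 = 0 has discriminant (8)² - 4·(32) = -64 < 0, so r = -4 ± 4i.
Hence y_h = C1*cos(4*x)*exp(-4*x) + C2*exp(-4*x)*sin(4*x).
Try y_p = A*cos(x) + B*sin(x). Substituting and equating the coefficients of cos(x) and sin(x) gives A = -31/1025, B = -8/1025, so y_p = -31*cos(x)/1025 - 8*sin(x)/1025.

y = -31*cos(x)/1025 - 8*sin(x)/1025 + C1*cos(4*x)*exp(-4*x) + C2*exp(-4*x)*sin(4*x)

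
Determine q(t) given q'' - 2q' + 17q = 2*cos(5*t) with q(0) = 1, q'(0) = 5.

Characteristic equation r² - 2r + 17 = 0 has discriminant (-2)² - 4·(17) = -64 < 0, so r = 1 ± 4i.
Hence q_h = C1*cos(4*t)*exp(t) + C2*exp(t)*sin(4*t).
Try q_p = A*cos(5*t) + B*sin(5*t). Substituting and equating the coefficients of cos(5t) and sin(5t) gives A = -4/41, B = -5/41, so q_p = -5*sin(5*t)/41 - 4*cos(5*t)/41.
General solution: q = -5*sin(5*t)/41 - 4*cos(5*t)/41 + C1*cos(4*t)*exp(t) + C2*exp(t)*sin(4*t).
Apply the initial conditions: q(0) = -4/41 + C1 = 1 and q'(0) = -25/41 + C1 + 4*C2 = 5. Solving gives C1 = 45/41, C2 = 185/164.

q = -5*sin(5*t)/41 - 4*cos(5*t)/41 + 45*cos(4*t)*exp(t)/41 + 185*exp(t)*sin(4*t)/164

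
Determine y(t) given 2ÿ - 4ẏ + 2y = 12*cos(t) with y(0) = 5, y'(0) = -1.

y = -3*sin(t) + 5*exp(t) - 3*t*exp(t)

Divide through by 2: y'' - 2y' + y = 6*cos(t).
Characteristic equation r² - 2r + 1 = 0 has discriminant (-2)² - 4·(1) = 0, so r = 1 is a repeated root.
Hence y_h = (C1 + C2*t)*exp(t).
Try y_p = A*cos(t) + B*sin(t). Substituting and equating the coefficients of cos(t) and sin(t) gives A = 0, B = -3, so y_p = -3*sin(t).
General solution: y = -3*sin(t) + C1*exp(t) + C2*t*exp(t).
Apply the initial conditions: y(0) = C1 = 5 and y'(0) = -3 + C1 + C2 = -1. Solving gives C1 = 5, C2 = -3.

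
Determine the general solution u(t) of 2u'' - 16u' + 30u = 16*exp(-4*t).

u = 8*exp(-4*t)/63 + C1*exp(5*t) + C2*exp(3*t)

Divide through by 2: u'' - 8u' + 15u = 8*exp(-4*t).
Characteristic equation r² - 8r + 15 = 0 factors as (r - 5)(r - 3) = 0, so r = 5, 3.
Hence u_h = C1*exp(5*t) + C2*exp(3*t).
Try u_p = A*exp(-4*t). Substituting into the equation and dividing by exp(-4*t) gives A = 8/63, so u_p = 8*exp(-4*t)/63.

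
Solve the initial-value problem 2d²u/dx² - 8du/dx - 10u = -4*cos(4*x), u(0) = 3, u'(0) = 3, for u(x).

u = 32*sin(4*x)/697 + 42*cos(4*x)/697 + 101*exp(-x)/51 + 118*exp(5*x)/123

Divide through by 2: u'' - 4u' - 5u = -2*cos(4*x).
Characteristic equation r² - 4r - 5 = 0 factors as (r - 5)(r + 1) = 0, so r = 5, -1.
Hence u_h = C1*exp(5*x) + C2*exp(-x).
Try u_p = A*cos(4*x) + B*sin(4*x). Substituting and equating the coefficients of cos(4x) and sin(4x) gives A = 42/697, B = 32/697, so u_p = 32*sin(4*x)/697 + 42*cos(4*x)/697.
General solution: u = 32*sin(4*x)/697 + 42*cos(4*x)/697 + C1*exp(5*x) + C2*exp(-x).
Apply the initial conditions: u(0) = 42/697 + C1 + C2 = 3 and u'(0) = 128/697 - C2 + 5*C1 = 3. Solving gives C1 = 118/123, C2 = 101/51.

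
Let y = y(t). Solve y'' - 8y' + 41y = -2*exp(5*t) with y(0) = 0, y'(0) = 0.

y = -exp(5*t)/13 + cos(5*t)*exp(4*t)/13 + exp(4*t)*sin(5*t)/65

Characteristic equation r² - 8r + 41 = 0 has discriminant (-8)² - 4·(41) = -100 < 0, so r = 4 ± 5i.
Hence y_h = C1*cos(5*t)*exp(4*t) + C2*exp(4*t)*sin(5*t).
Try y_p = A*exp(5*t). Substituting into the equation and dividing by exp(5*t) gives A = -1/13, so y_p = -exp(5*t)/13.
General solution: y = -exp(5*t)/13 + C1*cos(5*t)*exp(4*t) + C2*exp(4*t)*sin(5*t).
Apply the initial conditions: y(0) = -1/13 + C1 = 0 and y'(0) = -5/13 + 4*C1 + 5*C2 = 0. Solving gives C1 = 1/13, C2 = 1/65.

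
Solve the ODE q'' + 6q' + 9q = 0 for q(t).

Characteristic equation r² + 6r + 9 = 0 has discriminant (6)² - 4·(9) = 0, so r = -3 is a repeated root.
Hence q_h = (C1 + C2*t)*exp(-3*t).

q = C1*exp(-3*t) + C2*t*exp(-3*t)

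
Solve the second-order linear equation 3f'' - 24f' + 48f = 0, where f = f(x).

Divide through by 3: f'' - 8f' + 16f = 0.
Characteristic equation r² - 8r + 16 = 0 has discriminant (-8)² - 4·(16) = 0, so r = 4 is a repeated root.
Hence f_h = (C1 + C2*x)*exp(4*x).

f = C1*exp(4*x) + C2*x*exp(4*x)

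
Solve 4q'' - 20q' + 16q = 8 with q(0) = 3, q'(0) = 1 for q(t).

q = 1/2 + 3*exp(t) - exp(4*t)/2

Divide through by 4: q'' - 5q' + 4q = 2.
Characteristic equation r² - 5r + 4 = 0 factors as (r - 4)(r - 1) = 0, so r = 4, 1.
Hence q_h = C1*exp(4*t) + C2*exp(t).
For the particular solution try q_p = A0. Substituting and matching coefficients of each power of t gives A0 = 1/2, so q_p = 1/2.
General solution: q = 1/2 + C1*exp(4*t) + C2*exp(t).
Apply the initial conditions: q(0) = 1/2 + C1 + C2 = 3 and q'(0) = C2 + 4*C1 = 1. Solving gives C1 = -1/2, C2 = 3.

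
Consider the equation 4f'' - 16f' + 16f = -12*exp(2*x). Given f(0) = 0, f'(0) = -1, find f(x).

f = -x*exp(2*x) - 3*x**2*exp(2*x)/2

Divide through by 4: f'' - 4f' + 4f = -3*exp(2*x).
Characteristic equation r² - 4r + 4 = 0 has discriminant (-4)² - 4·(4) = 0, so r = 2 is a repeated root.
Hence f_h = (C1 + C2*x)*exp(2*x).
Since exp(2*x) solves the homogeneous equation (r = 2 is a root of multiplicity 2), multiply the trial by x^2. Try f_p = A*x^2*exp(2*x). Substituting into the equation and dividing by exp(2*x) gives A = -3/2, so f_p = -3*x^2*exp(2*x)/2.
General solution: f = C1*exp(2*x) - 3*x^2*exp(2*x)/2 + C2*x*exp(2*x).
Apply the initial conditions: f(0) = C1 = 0 and f'(0) = C2 + 2*C1 = -1. Solving gives C1 = 0, C2 = -1.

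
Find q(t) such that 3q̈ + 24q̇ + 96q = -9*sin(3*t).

Divide through by 3: q'' + 8q' + 32q = -3*sin(3*t).
Characteristic equation r² + 8r + 32 = 0 has discriminant (8)² - 4·(32) = -64 < 0, so r = -4 ± 4i.
Hence q_h = C1*cos(4*t)*exp(-4*t) + C2*exp(-4*t)*sin(4*t).
Try q_p = A*cos(3*t) + B*sin(3*t). Substituting and equating the coefficients of cos(3t) and sin(3t) gives A = 72/1105, B = -69/1105, so q_p = -69*sin(3*t)/1105 + 72*cos(3*t)/1105.

q = -69*sin(3*t)/1105 + 72*cos(3*t)/1105 + C1*cos(4*t)*exp(-4*t) + C2*exp(-4*t)*sin(4*t)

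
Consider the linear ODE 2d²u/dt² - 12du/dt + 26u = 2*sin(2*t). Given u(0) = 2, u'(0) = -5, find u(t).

u = sin(2*t)/25 + 4*cos(2*t)/75 - 273*exp(3*t)*sin(2*t)/50 + 146*cos(2*t)*exp(3*t)/75

Divide through by 2: u'' - 6u' + 13u = sin(2*t).
Characteristic equation r² - 6r + 13 = 0 has discriminant (-6)² - 4·(13) = -16 < 0, so r = 3 ± 2i.
Hence u_h = C1*cos(2*t)*exp(3*t) + C2*exp(3*t)*sin(2*t).
Try u_p = A*cos(2*t) + B*sin(2*t). Substituting and equating the coefficients of cos(2t) and sin(2t) gives A = 4/75, B = 1/25, so u_p = sin(2*t)/25 + 4*cos(2*t)/75.
General solution: u = sin(2*t)/25 + 4*cos(2*t)/75 + C1*cos(2*t)*exp(3*t) + C2*exp(3*t)*sin(2*t).
Apply the initial conditions: u(0) = 4/75 + C1 = 2 and u'(0) = 2/25 + 2*C2 + 3*C1 = -5. Solving gives C1 = 146/75, C2 = -273/50.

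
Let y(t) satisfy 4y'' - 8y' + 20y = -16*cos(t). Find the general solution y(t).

Divide through by 4: y'' - 2y' + 5y = -4*cos(t).
Characteristic equation r² - 2r + 5 = 0 has discriminant (-2)² - 4·(5) = -16 < 0, so r = 1 ± 2i.
Hence y_h = C1*cos(2*t)*exp(t) + C2*exp(t)*sin(2*t).
Try y_p = A*cos(t) + B*sin(t). Substituting and equating the coefficients of cos(t) and sin(t) gives A = -4/5, B = 2/5, so y_p = -4*cos(t)/5 + 2*sin(t)/5.

y = -4*cos(t)/5 + 2*sin(t)/5 + C1*cos(2*t)*exp(t) + C2*exp(t)*sin(2*t)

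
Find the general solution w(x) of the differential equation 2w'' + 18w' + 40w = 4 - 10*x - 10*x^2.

w = 109/800 - x**2/4 - x/40 + C1*exp(-4*x) + C2*exp(-5*x)

Divide through by 2: w'' + 9w' + 20w = 2 - 5*x - 5*x^2.
Characteristic equation r² + 9r + 20 = 0 factors as (r + 4)(r + 5) = 0, so r = -4, -5.
Hence w_h = C1*exp(-4*x) + C2*exp(-5*x).
For the particular solution try w_p = A0 + A1*x + A2*x^2. Substituting and matching coefficients of each power of x gives A0 = 109/800, A1 = -1/40, A2 = -1/4, so w_p = 109/800 - x^2/4 - x/40.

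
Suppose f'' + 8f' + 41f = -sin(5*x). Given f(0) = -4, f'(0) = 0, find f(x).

f = -sin(5*x)/116 + 5*cos(5*x)/232 - 1861*exp(-4*x)*sin(5*x)/580 - 933*cos(5*x)*exp(-4*x)/232

Characteristic equation r² + 8r + 41 = 0 has discriminant (8)² - 4·(41) = -100 < 0, so r = -4 ± 5i.
Hence f_h = C1*cos(5*x)*exp(-4*x) + C2*exp(-4*x)*sin(5*x).
Try f_p = A*cos(5*x) + B*sin(5*x). Substituting and equating the coefficients of cos(5x) and sin(5x) gives A = 5/232, B = -1/116, so f_p = -sin(5*x)/116 + 5*cos(5*x)/232.
General solution: f = -sin(5*x)/116 + 5*cos(5*x)/232 + C1*cos(5*x)*exp(-4*x) + C2*exp(-4*x)*sin(5*x).
Apply the initial conditions: f(0) = 5/232 + C1 = -4 and f'(0) = -5/116 - 4*C1 + 5*C2 = 0. Solving gives C1 = -933/232, C2 = -1861/580.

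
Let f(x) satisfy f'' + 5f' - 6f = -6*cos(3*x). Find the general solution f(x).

f = -sin(3*x)/5 + cos(3*x)/5 + C1*exp(x) + C2*exp(-6*x)

Characteristic equation r² + 5r - 6 = 0 factors as (r - 1)(r + 6) = 0, so r = 1, -6.
Hence f_h = C1*exp(x) + C2*exp(-6*x).
Try f_p = A*cos(3*x) + B*sin(3*x). Substituting and equating the coefficients of cos(3x) and sin(3x) gives A = 1/5, B = -1/5, so f_p = -sin(3*x)/5 + cos(3*x)/5.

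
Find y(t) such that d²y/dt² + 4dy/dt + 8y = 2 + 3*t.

y = 1/16 + 3*t/8 + C1*cos(2*t)*exp(-2*t) + C2*exp(-2*t)*sin(2*t)

Characteristic equation r² + 4r + 8 = 0 has discriminant (4)² - 4·(8) = -16 < 0, so r = -2 ± 2i.
Hence y_h = C1*cos(2*t)*exp(-2*t) + C2*exp(-2*t)*sin(2*t).
For the particular solution try y_p = A0 + A1*t. Substituting and matching coefficients of each power of t gives A0 = 1/16, A1 = 3/8, so y_p = 1/16 + 3*t/8.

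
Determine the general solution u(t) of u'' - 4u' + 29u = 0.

Characteristic equation r² - 4r + 29 = 0 has discriminant (-4)² - 4·(29) = -100 < 0, so r = 2 ± 5i.
Hence u_h = C1*cos(5*t)*exp(2*t) + C2*exp(2*t)*sin(5*t).

u = C1*cos(5*t)*exp(2*t) + C2*exp(2*t)*sin(5*t)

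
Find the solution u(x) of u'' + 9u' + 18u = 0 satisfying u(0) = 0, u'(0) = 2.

u = -2*exp(-6*x)/3 + 2*exp(-3*x)/3

Characteristic equation r² + 9r + 18 = 0 factors as (r + 3)(r + 6) = 0, so r = -3, -6.
Hence u_h = C1*exp(-3*x) + C2*exp(-6*x).
Apply the initial conditions: u(0) = C1 + C2 = 0 and u'(0) = -6*C2 - 3*C1 = 2. Solving gives C1 = 2/3, C2 = -2/3.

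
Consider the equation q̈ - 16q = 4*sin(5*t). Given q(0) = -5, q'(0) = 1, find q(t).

q = -881*exp(-4*t)/328 - 759*exp(4*t)/328 - 4*sin(5*t)/41

Characteristic equation r² - 16 = 0 factors as (r + 4)(r - 4) = 0, so r = -4, 4.
Hence q_h = C1*exp(-4*t) + C2*exp(4*t).
Try q_p = A*cos(5*t) + B*sin(5*t). Substituting and equating the coefficients of cos(5t) and sin(5t) gives A = 0, B = -4/41, so q_p = -4*sin(5*t)/41.
General solution: q = -4*sin(5*t)/41 + C1*exp(-4*t) + C2*exp(4*t).
Apply the initial conditions: q(0) = C1 + C2 = -5 and q'(0) = -20/41 - 4*C1 + 4*C2 = 1. Solving gives C1 = -881/328, C2 = -759/328.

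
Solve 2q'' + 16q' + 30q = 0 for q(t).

q = C1*exp(-3*t) + C2*exp(-5*t)

Divide through by 2: q'' + 8q' + 15q = 0.
Characteristic equation r² + 8r + 15 = 0 factors as (r + 3)(r + 5) = 0, so r = -3, -5.
Hence q_h = C1*exp(-3*t) + C2*exp(-5*t).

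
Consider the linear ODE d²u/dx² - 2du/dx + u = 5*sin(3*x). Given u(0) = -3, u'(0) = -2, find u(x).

Characteristic equation r² - 2r + 1 = 0 has discriminant (-2)² - 4·(1) = 0, so r = 1 is a repeated root.
Hence u_h = (C1 + C2*x)*exp(x).
Try u_p = A*cos(3*x) + B*sin(3*x). Substituting and equating the coefficients of cos(3x) and sin(3x) gives A = 3/10, B = -2/5, so u_p = -2*sin(3*x)/5 + 3*cos(3*x)/10.
General solution: u = -2*sin(3*x)/5 + 3*cos(3*x)/10 + C1*exp(x) + C2*x*exp(x).
Apply the initial conditions: u(0) = 3/10 + C1 = -3 and u'(0) = -6/5 + C1 + C2 = -2. Solving gives C1 = -33/10, C2 = 5/2.

u = -33*exp(x)/10 - 2*sin(3*x)/5 + 3*cos(3*x)/10 + 5*x*exp(x)/2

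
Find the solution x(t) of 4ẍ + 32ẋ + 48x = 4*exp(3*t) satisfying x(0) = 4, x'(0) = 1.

Divide through by 4: x'' + 8x' + 12x = exp(3*t).
Characteristic equation r² + 8r + 12 = 0 factors as (r + 2)(r + 6) = 0, so r = -2, -6.
Hence x_h = C1*exp(-2*t) + C2*exp(-6*t).
Try x_p = A*exp(3*t). Substituting into the equation and dividing by exp(3*t) gives A = 1/45, so x_p = exp(3*t)/45.
General solution: x = exp(3*t)/45 + C1*exp(-2*t) + C2*exp(-6*t).
Apply the initial conditions: x(0) = 1/45 + C1 + C2 = 4 and x'(0) = 1/15 - 6*C2 - 2*C1 = 1. Solving gives C1 = 31/5, C2 = -20/9.

x = -20*exp(-6*t)/9 + exp(3*t)/45 + 31*exp(-2*t)/5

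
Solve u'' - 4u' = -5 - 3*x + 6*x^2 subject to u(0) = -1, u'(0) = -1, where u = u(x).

Characteristic equation r² - 4r = 0 factors as (r - 4)r = 0, so r = 4, 0.
Hence u_h = C1*exp(4*x) + C2.
Since 0 is a characteristic root (multiplicity 1), multiply the polynomial trial by x: try u_p = x*(A0 + A1*x + A2*x^2). Substituting and matching coefficients of each power of x gives A0 = 5/4, A1 = 0, A2 = -1/2, so u_p = -x^3/2 + 5*x/4.
General solution: u = C2 - x^3/2 + 5*x/4 + C1*exp(4*x).
Apply the initial conditions: u(0) = C1 + C2 = -1 and u'(0) = 5/4 + 4*C1 = -1. Solving gives C1 = -9/16, C2 = -7/16.

u = -7/16 - 9*exp(4*x)/16 - x**3/2 + 5*x/4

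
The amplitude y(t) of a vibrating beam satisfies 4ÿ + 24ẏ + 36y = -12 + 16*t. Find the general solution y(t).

y = -17/27 + 4*t/9 + C1*exp(-3*t) + C2*t*exp(-3*t)

Divide through by 4: y'' + 6y' + 9y = -3 + 4*t.
Characteristic equation r² + 6r + 9 = 0 has discriminant (6)² - 4·(9) = 0, so r = -3 is a repeated root.
Hence y_h = (C1 + C2*t)*exp(-3*t).
For the particular solution try y_p = A0 + A1*t. Substituting and matching coefficients of each power of t gives A0 = -17/27, A1 = 4/9, so y_p = -17/27 + 4*t/9.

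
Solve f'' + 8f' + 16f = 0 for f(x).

f = C1*exp(-4*x) + C2*x*exp(-4*x)

Characteristic equation r² + 8r + 16 = 0 has discriminant (8)² - 4·(16) = 0, so r = -4 is a repeated root.
Hence f_h = (C1 + C2*x)*exp(-4*x).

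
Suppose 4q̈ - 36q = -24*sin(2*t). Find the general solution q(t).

Divide through by 4: q'' - 9q = -6*sin(2*t).
Characteristic equation r² - 9 = 0 factors as (r - 3)(r + 3) = 0, so r = 3, -3.
Hence q_h = C1*exp(3*t) + C2*exp(-3*t).
Try q_p = A*cos(2*t) + B*sin(2*t). Substituting and equating the coefficients of cos(2t) and sin(2t) gives A = 0, B = 6/13, so q_p = 6*sin(2*t)/13.

q = 6*sin(2*t)/13 + C1*exp(3*t) + C2*exp(-3*t)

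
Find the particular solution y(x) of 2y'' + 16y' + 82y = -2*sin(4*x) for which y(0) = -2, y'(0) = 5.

y = -25*sin(4*x)/1649 + 32*cos(4*x)/1649 - 3330*cos(5*x)*exp(-4*x)/1649 - 995*exp(-4*x)*sin(5*x)/1649

Divide through by 2: y'' + 8y' + 41y = -sin(4*x).
Characteristic equation r² + 8r + 41 = 0 has discriminant (8)² - 4·(41) = -100 < 0, so r = -4 ± 5i.
Hence y_h = C1*cos(5*x)*exp(-4*x) + C2*exp(-4*x)*sin(5*x).
Try y_p = A*cos(4*x) + B*sin(4*x). Substituting and equating the coefficients of cos(4x) and sin(4x) gives A = 32/1649, B = -25/1649, so y_p = -25*sin(4*x)/1649 + 32*cos(4*x)/1649.
General solution: y = -25*sin(4*x)/1649 + 32*cos(4*x)/1649 + C1*cos(5*x)*exp(-4*x) + C2*exp(-4*x)*sin(5*x).
Apply the initial conditions: y(0) = 32/1649 + C1 = -2 and y'(0) = -100/1649 - 4*C1 + 5*C2 = 5. Solving gives C1 = -3330/1649, C2 = -995/1649.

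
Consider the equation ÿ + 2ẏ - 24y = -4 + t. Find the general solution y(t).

Characteristic equation r² + 2r - 24 = 0 factors as (r - 4)(r + 6) = 0, so r = 4, -6.
Hence y_h = C1*exp(4*t) + C2*exp(-6*t).
For the particular solution try y_p = A0 + A1*t. Substituting and matching coefficients of each power of t gives A0 = 47/288, A1 = -1/24, so y_p = 47/288 - t/24.

y = 47/288 - t/24 + C1*exp(4*t) + C2*exp(-6*t)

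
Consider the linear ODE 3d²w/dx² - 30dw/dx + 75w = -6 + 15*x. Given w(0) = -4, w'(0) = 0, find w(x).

Divide through by 3: w'' - 10w' + 25w = -2 + 5*x.
Characteristic equation r² - 10r + 25 = 0 has discriminant (-10)² - 4·(25) = 0, so r = 5 is a repeated root.
Hence w_h = (C1 + C2*x)*exp(5*x).
For the particular solution try w_p = A0 + A1*x. Substituting and matching coefficients of each power of x gives A0 = 0, A1 = 1/5, so w_p = x/5.
General solution: w = x/5 + C1*exp(5*x) + C2*x*exp(5*x).
Apply the initial conditions: w(0) = C1 = -4 and w'(0) = 1/5 + C2 + 5*C1 = 0. Solving gives C1 = -4, C2 = 99/5.

w = -4*exp(5*x) + x/5 + 99*x*exp(5*x)/5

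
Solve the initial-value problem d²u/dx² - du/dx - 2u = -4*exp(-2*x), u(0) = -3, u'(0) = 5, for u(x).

u = -exp(-2*x) - 7*exp(-x)/3 + exp(2*x)/3

Characteristic equation r² - r - 2 = 0 factors as (r + 1)(r - 2) = 0, so r = -1, 2.
Hence u_h = C1*exp(-x) + C2*exp(2*x).
Try u_p = A*exp(-2*x). Substituting into the equation and dividing by exp(-2*x) gives A = -1, so u_p = -exp(-2*x).
General solution: u = -exp(-2*x) + C1*exp(-x) + C2*exp(2*x).
Apply the initial conditions: u(0) = -1 + C1 + C2 = -3 and u'(0) = 2 - C1 + 2*C2 = 5. Solving gives C1 = -7/3, C2 = 1/3.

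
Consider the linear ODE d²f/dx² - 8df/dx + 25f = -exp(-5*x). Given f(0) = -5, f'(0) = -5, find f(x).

Characteristic equation r² - 8r + 25 = 0 has discriminant (-8)² - 4·(25) = -36 < 0, so r = 4 ± 3i.
Hence f_h = C1*cos(3*x)*exp(4*x) + C2*exp(4*x)*sin(3*x).
Try f_p = A*exp(-5*x). Substituting into the equation and dividing by exp(-5*x) gives A = -1/90, so f_p = -exp(-5*x)/90.
General solution: f = -exp(-5*x)/90 + C1*cos(3*x)*exp(4*x) + C2*exp(4*x)*sin(3*x).
Apply the initial conditions: f(0) = -1/90 + C1 = -5 and f'(0) = 1/18 + 3*C2 + 4*C1 = -5. Solving gives C1 = -449/90, C2 = 149/30.

f = -exp(-5*x)/90 - 449*cos(3*x)*exp(4*x)/90 + 149*exp(4*x)*sin(3*x)/30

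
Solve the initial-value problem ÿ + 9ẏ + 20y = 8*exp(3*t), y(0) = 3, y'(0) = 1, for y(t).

y = -12*exp(-5*t) + exp(3*t)/7 + 104*exp(-4*t)/7

Characteristic equation r² + 9r + 20 = 0 factors as (r + 4)(r + 5) = 0, so r = -4, -5.
Hence y_h = C1*exp(-4*t) + C2*exp(-5*t).
Try y_p = A*exp(3*t). Substituting into the equation and dividing by exp(3*t) gives A = 1/7, so y_p = exp(3*t)/7.
General solution: y = exp(3*t)/7 + C1*exp(-4*t) + C2*exp(-5*t).
Apply the initial conditions: y(0) = 1/7 + C1 + C2 = 3 and y'(0) = 3/7 - 5*C2 - 4*C1 = 1. Solving gives C1 = 104/7, C2 = -12.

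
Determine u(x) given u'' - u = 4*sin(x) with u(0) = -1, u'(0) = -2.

u = -2*sin(x) - exp(x)/2 - exp(-x)/2

Characteristic equation r² - 1 = 0 factors as (r - 1)(r + 1) = 0, so r = 1, -1.
Hence u_h = C1*exp(x) + C2*exp(-x).
Try u_p = A*cos(x) + B*sin(x). Substituting and equating the coefficients of cos(x) and sin(x) gives A = 0, B = -2, so u_p = -2*sin(x).
General solution: u = -2*sin(x) + C1*exp(x) + C2*exp(-x).
Apply the initial conditions: u(0) = C1 + C2 = -1 and u'(0) = -2 + C1 - C2 = -2. Solving gives C1 = -1/2, C2 = -1/2.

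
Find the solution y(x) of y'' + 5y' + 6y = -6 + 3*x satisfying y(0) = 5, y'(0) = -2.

y = -17/12 + x/2 - 31*exp(-3*x)/3 + 67*exp(-2*x)/4

Characteristic equation r² + 5r + 6 = 0 factors as (r + 2)(r + 3) = 0, so r = -2, -3.
Hence y_h = C1*exp(-2*x) + C2*exp(-3*x).
For the particular solution try y_p = A0 + A1*x. Substituting and matching coefficients of each power of x gives A0 = -17/12, A1 = 1/2, so y_p = -17/12 + x/2.
General solution: y = -17/12 + x/2 + C1*exp(-2*x) + C2*exp(-3*x).
Apply the initial conditions: y(0) = -17/12 + C1 + C2 = 5 and y'(0) = 1/2 - 3*C2 - 2*C1 = -2. Solving gives C1 = 67/4, C2 = -31/3.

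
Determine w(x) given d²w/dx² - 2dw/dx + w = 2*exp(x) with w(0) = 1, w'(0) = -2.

Characteristic equation r² - 2r + 1 = 0 has discriminant (-2)² - 4·(1) = 0, so r = 1 is a repeated root.
Hence w_h = (C1 + C2*x)*exp(x).
Since exp(x) solves the homogeneous equation (r = 1 is a root of multiplicity 2), multiply the trial by x^2. Try w_p = A*x^2*exp(x). Substituting into the equation and dividing by exp(x) gives A = 1, so w_p = x^2*exp(x).
General solution: w = C1*exp(x) + x^2*exp(x) + C2*x*exp(x).
Apply the initial conditions: w(0) = C1 = 1 and w'(0) = C1 + C2 = -2. Solving gives C1 = 1, C2 = -3.

w = x**2*exp(x) - 3*x*exp(x) + exp(x)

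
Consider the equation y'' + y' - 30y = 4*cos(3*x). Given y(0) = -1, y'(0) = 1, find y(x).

y = -82*exp(-6*x)/165 - 75*exp(5*x)/187 - 26*cos(3*x)/255 + 2*sin(3*x)/255

Characteristic equation r² + r - 30 = 0 factors as (r + 6)(r - 5) = 0, so r = -6, 5.
Hence y_h = C1*exp(-6*x) + C2*exp(5*x).
Try y_p = A*cos(3*x) + B*sin(3*x). Substituting and equating the coefficients of cos(3x) and sin(3x) gives A = -26/255, B = 2/255, so y_p = -26*cos(3*x)/255 + 2*sin(3*x)/255.
General solution: y = -26*cos(3*x)/255 + 2*sin(3*x)/255 + C1*exp(-6*x) + C2*exp(5*x).
Apply the initial conditions: y(0) = -26/255 + C1 + C2 = -1 and y'(0) = 2/85 - 6*C1 + 5*C2 = 1. Solving gives C1 = -82/165, C2 = -75/187.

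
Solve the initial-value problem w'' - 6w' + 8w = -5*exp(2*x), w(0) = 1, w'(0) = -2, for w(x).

w = -13*exp(4*x)/4 + 17*exp(2*x)/4 + 5*x*exp(2*x)/2

Characteristic equation r² - 6r + 8 = 0 factors as (r - 2)(r - 4) = 0, so r = 2, 4.
Hence w_h = C1*exp(2*x) + C2*exp(4*x).
Since exp(2*x) solves the homogeneous equation (r = 2 is a root of multiplicity 1), multiply the trial by x. Try w_p = A*x*exp(2*x). Substituting into the equation and dividing by exp(2*x) gives A = 5/2, so w_p = 5*x*exp(2*x)/2.
General solution: w = C1*exp(2*x) + C2*exp(4*x) + 5*x*exp(2*x)/2.
Apply the initial conditions: w(0) = C1 + C2 = 1 and w'(0) = 5/2 + 2*C1 + 4*C2 = -2. Solving gives C1 = 17/4, C2 = -13/4.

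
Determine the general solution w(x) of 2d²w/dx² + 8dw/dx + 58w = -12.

w = -6/29 + C1*cos(5*x)*exp(-2*x) + C2*exp(-2*x)*sin(5*x)

Divide through by 2: w'' + 4w' + 29w = -6.
Characteristic equation r² + 4r + 29 = 0 has discriminant (4)² - 4·(29) = -100 < 0, so r = -2 ± 5i.
Hence w_h = C1*cos(5*x)*exp(-2*x) + C2*exp(-2*x)*sin(5*x).
For the particular solution try w_p = A0. Substituting and matching coefficients of each power of x gives A0 = -6/29, so w_p = -6/29.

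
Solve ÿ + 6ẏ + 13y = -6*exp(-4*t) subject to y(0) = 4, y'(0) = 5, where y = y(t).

Characteristic equation r² + 6r + 13 = 0 has discriminant (6)² - 4·(13) = -16 < 0, so r = -3 ± 2i.
Hence y_h = C1*cos(2*t)*exp(-3*t) + C2*exp(-3*t)*sin(2*t).
Try y_p = A*exp(-4*t). Substituting into the equation and dividing by exp(-4*t) gives A = -6/5, so y_p = -6*exp(-4*t)/5.
General solution: y = -6*exp(-4*t)/5 + C1*cos(2*t)*exp(-3*t) + C2*exp(-3*t)*sin(2*t).
Apply the initial conditions: y(0) = -6/5 + C1 = 4 and y'(0) = 24/5 - 3*C1 + 2*C2 = 5. Solving gives C1 = 26/5, C2 = 79/10.

y = -6*exp(-4*t)/5 + 26*cos(2*t)*exp(-3*t)/5 + 79*exp(-3*t)*sin(2*t)/10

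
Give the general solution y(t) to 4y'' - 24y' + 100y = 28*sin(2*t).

Divide through by 4: y'' - 6y' + 25y = 7*sin(2*t).
Characteristic equation r² - 6r + 25 = 0 has discriminant (-6)² - 4·(25) = -64 < 0, so r = 3 ± 4i.
Hence y_h = C1*cos(4*t)*exp(3*t) + C2*exp(3*t)*sin(4*t).
Try y_p = A*cos(2*t) + B*sin(2*t). Substituting and equating the coefficients of cos(2t) and sin(2t) gives A = 28/195, B = 49/195, so y_p = 28*cos(2*t)/195 + 49*sin(2*t)/195.

y = 28*cos(2*t)/195 + 49*sin(2*t)/195 + C1*cos(4*t)*exp(3*t) + C2*exp(3*t)*sin(4*t)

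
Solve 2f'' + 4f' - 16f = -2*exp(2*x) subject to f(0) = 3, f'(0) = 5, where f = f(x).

f = 5*exp(-4*x)/36 + 103*exp(2*x)/36 - x*exp(2*x)/6

Divide through by 2: f'' + 2f' - 8f = -exp(2*x).
Characteristic equation r² + 2r - 8 = 0 factors as (r + 4)(r - 2) = 0, so r = -4, 2.
Hence f_h = C1*exp(-4*x) + C2*exp(2*x).
Since exp(2*x) solves the homogeneous equation (r = 2 is a root of multiplicity 1), multiply the trial by x. Try f_p = A*x*exp(2*x). Substituting into the equation and dividing by exp(2*x) gives A = -1/6, so f_p = -x*exp(2*x)/6.
General solution: f = C1*exp(-4*x) + C2*exp(2*x) - x*exp(2*x)/6.
Apply the initial conditions: f(0) = C1 + C2 = 3 and f'(0) = -1/6 - 4*C1 + 2*C2 = 5. Solving gives C1 = 5/36, C2 = 103/36.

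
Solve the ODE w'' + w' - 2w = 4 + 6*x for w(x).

w = -7/2 - 3*x + C1*exp(x) + C2*exp(-2*x)

Characteristic equation r² + r - 2 = 0 factors as (r - 1)(r + 2) = 0, so r = 1, -2.
Hence w_h = C1*exp(x) + C2*exp(-2*x).
For the particular solution try w_p = A0 + A1*x. Substituting and matching coefficients of each power of x gives A0 = -7/2, A1 = -3, so w_p = -7/2 - 3*x.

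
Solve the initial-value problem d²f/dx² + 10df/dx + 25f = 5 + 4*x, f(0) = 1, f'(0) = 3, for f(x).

Characteristic equation r² + 10r + 25 = 0 has discriminant (10)² - 4·(25) = 0, so r = -5 is a repeated root.
Hence f_h = (C1 + C2*x)*exp(-5*x).
For the particular solution try f_p = A0 + A1*x. Substituting and matching coefficients of each power of x gives A0 = 17/125, A1 = 4/25, so f_p = 17/125 + 4*x/25.
General solution: f = 17/125 + 4*x/25 + C1*exp(-5*x) + C2*x*exp(-5*x).
Apply the initial conditions: f(0) = 17/125 + C1 = 1 and f'(0) = 4/25 + C2 - 5*C1 = 3. Solving gives C1 = 108/125, C2 = 179/25.

f = 17/125 + 4*x/25 + 108*exp(-5*x)/125 + 179*x*exp(-5*x)/25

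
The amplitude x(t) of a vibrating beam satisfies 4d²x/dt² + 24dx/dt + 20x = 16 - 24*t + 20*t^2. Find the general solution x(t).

x = 118/25 + t**2 - 18*t/5 + C1*exp(-5*t) + C2*exp(-t)

Divide through by 4: x'' + 6x' + 5x = 4 - 6*t + 5*t^2.
Characteristic equation r² + 6r + 5 = 0 factors as (r + 5)(r + 1) = 0, so r = -5, -1.
Hence x_h = C1*exp(-5*t) + C2*exp(-t).
For the particular solution try x_p = A0 + A1*t + A2*t^2. Substituting and matching coefficients of each power of t gives A0 = 118/25, A1 = -18/5, A2 = 1, so x_p = 118/25 + t^2 - 18*t/5.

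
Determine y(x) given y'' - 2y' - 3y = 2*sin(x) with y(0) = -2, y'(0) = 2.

Characteristic equation r² - 2r - 3 = 0 factors as (r + 1)(r - 3) = 0, so r = -1, 3.
Hence y_h = C1*exp(-x) + C2*exp(3*x).
Try y_p = A*cos(x) + B*sin(x). Substituting and equating the coefficients of cos(x) and sin(x) gives A = 1/5, B = -2/5, so y_p = -2*sin(x)/5 + cos(x)/5.
General solution: y = -2*sin(x)/5 + cos(x)/5 + C1*exp(-x) + C2*exp(3*x).
Apply the initial conditions: y(0) = 1/5 + C1 + C2 = -2 and y'(0) = -2/5 - C1 + 3*C2 = 2. Solving gives C1 = -9/4, C2 = 1/20.

y = -9*exp(-x)/4 - 2*sin(x)/5 + cos(x)/5 + exp(3*x)/20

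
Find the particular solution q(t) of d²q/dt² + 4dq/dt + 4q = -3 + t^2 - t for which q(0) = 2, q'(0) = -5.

Characteristic equation r² + 4r + 4 = 0 has discriminant (4)² - 4·(4) = 0, so r = -2 is a repeated root.
Hence q_h = (C1 + C2*t)*exp(-2*t).
For the particular solution try q_p = A0 + A1*t + A2*t^2. Substituting and matching coefficients of each power of t gives A0 = -1/8, A1 = -3/4, A2 = 1/4, so q_p = -1/8 - 3*t/4 + t^2/4.
General solution: q = -1/8 - 3*t/4 + t^2/4 + C1*exp(-2*t) + C2*t*exp(-2*t).
Apply the initial conditions: q(0) = -1/8 + C1 = 2 and q'(0) = -3/4 + C2 - 2*C1 = -5. Solving gives C1 = 17/8, C2 = 0.

q = -1/8 - 3*t/4 + t**2/4 + 17*exp(-2*t)/8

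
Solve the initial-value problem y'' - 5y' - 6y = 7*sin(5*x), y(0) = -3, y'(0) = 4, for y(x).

Characteristic equation r² - 5r - 6 = 0 factors as (r - 6)(r + 1) = 0, so r = 6, -1.
Hence y_h = C1*exp(6*x) + C2*exp(-x).
Try y_p = A*cos(5*x) + B*sin(5*x). Substituting and equating the coefficients of cos(5x) and sin(5x) gives A = 175/1586, B = -217/1586, so y_p = -217*sin(5*x)/1586 + 175*cos(5*x)/1586.
General solution: y = -217*sin(5*x)/1586 + 175*cos(5*x)/1586 + C1*exp(6*x) + C2*exp(-x).
Apply the initial conditions: y(0) = 175/1586 + C1 + C2 = -3 and y'(0) = -1085/1586 - C2 + 6*C1 = 4. Solving gives C1 = 96/427, C2 = -607/182.

y = -607*exp(-x)/182 - 217*sin(5*x)/1586 + 96*exp(6*x)/427 + 175*cos(5*x)/1586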